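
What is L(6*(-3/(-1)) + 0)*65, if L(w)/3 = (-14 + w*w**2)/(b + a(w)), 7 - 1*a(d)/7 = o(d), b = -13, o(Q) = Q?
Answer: -37817/3 ≈ -12606.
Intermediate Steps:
a(d) = 49 - 7*d
L(w) = 3*(-14 + w**3)/(36 - 7*w) (L(w) = 3*((-14 + w*w**2)/(-13 + (49 - 7*w))) = 3*((-14 + w**3)/(36 - 7*w)) = 3*(-14 + w**3)/(36 - 7*w))
L(6*(-3/(-1)) + 0)*65 = (3*(14 - (6*(-3/(-1)) + 0)**3)/(-36 + 7*(6*(-3/(-1)) + 0)))*65 = (3*(14 - (6*(-3*(-1)) + 0)**3)/(-36 + 7*(6*(-3*(-1)) + 0)))*65 = (3*(14 - (6*3 + 0)**3)/(-36 + 7*(6*3 + 0)))*65 = (3*(14 - (18 + 0)**3)/(-36 + 7*(18 + 0)))*65 = (3*(14 - 1*18**3)/(-36 + 7*18))*65 = (3*(14 - 1*5832)/(-36 + 126))*65 = (3*(14 - 5832)/90)*65 = (3*(1/90)*(-5818))*65 = -2909/15*65 = -37817/3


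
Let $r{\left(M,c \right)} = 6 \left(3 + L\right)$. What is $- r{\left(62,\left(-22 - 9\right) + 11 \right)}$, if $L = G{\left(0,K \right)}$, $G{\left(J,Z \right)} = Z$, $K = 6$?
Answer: $-54$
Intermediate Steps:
$L = 6$
$r{\left(M,c \right)} = 54$ ($r{\left(M,c \right)} = 6 \left(3 + 6\right) = 6 \cdot 9 = 54$)
$- r{\left(62,\left(-22 - 9\right) + 11 \right)} = \left(-1\right) 54 = -54$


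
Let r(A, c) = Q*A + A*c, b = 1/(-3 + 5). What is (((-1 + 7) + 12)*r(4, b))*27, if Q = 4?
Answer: 8748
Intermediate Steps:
b = 1/2 ≈ 0.50000
r(A, c) = 4*A + A*c
(((-1 + 7) + 12)*r(4, b))*27 = (((-1 + 7) + 12)*(4*(4 + 1/2)))*27 = ((6 + 12)*(4*(9/2)))*27 = (18*18)*27 = 324*27 = 8748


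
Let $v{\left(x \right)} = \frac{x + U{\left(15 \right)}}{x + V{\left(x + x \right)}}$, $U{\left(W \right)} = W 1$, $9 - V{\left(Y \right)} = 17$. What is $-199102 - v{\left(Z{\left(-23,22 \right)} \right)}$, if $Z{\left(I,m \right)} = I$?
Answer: $- \frac{6172170}{31} \approx -1.991 \cdot 10^{5}$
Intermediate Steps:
$V{\left(Y \right)} = -8$ ($V{\left(Y \right)} = 9 - 17 = -8$)
$U{\left(W \right)} = W$
$v{\left(x \right)} = \frac{15 + x}{-8 + x}$ ($v{\left(x \right)} = \frac{x + 15}{x - 8} = \frac{15 + x}{-8 + x}$)
$-199102 - v{\left(Z{\left(-23,22 \right)} \right)} = -199102 - \frac{15 - 23}{-8 - 23} = -199102 - \frac{1}{-31} \left(-8\right) = -199102 - \left(- \frac{1}{31}\right) \left(-8\right) = -199102 - \frac{8}{31} = - \frac{6172170}{31}$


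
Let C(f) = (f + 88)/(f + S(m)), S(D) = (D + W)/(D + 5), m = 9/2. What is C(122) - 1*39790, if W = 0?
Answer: -92587340/2327 ≈ -39788.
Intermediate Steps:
m = 9/2 (m = 9*(½) = 9/2 ≈ 4.5000)
S(D) = D/(5 + D) (S(D) = (D + 0)/(D + 5) = D/(5 + D))
C(f) = (88 + f)/(9/19 + f) (C(f) = (f + 88)/(f + 9/(2*(5 + 9/2))) = (88 + f)/(f + 9/(2*(19/2))) = (88 + f)/(f + (9/2)*(2/19)) = (88 + f)/(f + 9/19) = (88 + f)/(9/19 + f))
C(122) - 1*39790 = 19*(88 + 122)/(9 + 19*122) - 1*39790 = 19*210/(9 + 2318) - 39790 = 19*210/2327 - 39790 = 19*(1/2327)*210 - 39790 = 3990/2327 - 39790 = -92587340/2327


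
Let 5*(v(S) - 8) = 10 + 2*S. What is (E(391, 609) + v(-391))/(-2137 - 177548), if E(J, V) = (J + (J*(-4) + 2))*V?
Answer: 1188809/299475 ≈ 3.9696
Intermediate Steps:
v(S) = 10 + 2*S/5 (v(S) = 8 + (10 + 2*S)/5 = 8 + (2 + 2*S/5) = 10 + 2*S/5)
E(J, V) = V*(2 - 3*J) (E(J, V) = (J + (-4*J + 2))*V = (J + (2 - 4*J))*V = (2 - 3*J)*V = V*(2 - 3*J))
(E(391, 609) + v(-391))/(-2137 - 177548) = (609*(2 - 3*391) + (10 + (2/5)*(-391)))/(-2137 - 177548) = (609*(2 - 1173) + (10 - 782/5))/(-179685) = (609*(-1171) - 732/5)*(-1/179685) = (-713139 - 732/5)*(-1/179685) = -3566427/5*(-1/179685) = 1188809/299475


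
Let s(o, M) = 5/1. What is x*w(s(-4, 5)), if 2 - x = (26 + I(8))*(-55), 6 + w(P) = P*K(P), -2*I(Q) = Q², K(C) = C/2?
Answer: -2132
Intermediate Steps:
K(C) = C/2 (K(C) = C*(½) = C/2)
I(Q) = -Q²/2
s(o, M) = 5 (s(o, M) = 5*1 = 5)
w(P) = -6 + P²/2 (w(P) = -6 + P*(P/2) = -6 + P²/2)
x = -328 (x = 2 - (26 - ½*8²)*(-55) = 2 - (26 - ½*64)*(-55) = 2 - (26 - 32)*(-55) = 2 - (-6)*(-55) = 2 - 1*330 = 2 - 330 = -328)
x*w(s(-4, 5)) = -328*(-6 + (½)*5²) = -328*(-6 + (½)*25) = -328*(-6 + 25/2) = -328*13/2 = -2132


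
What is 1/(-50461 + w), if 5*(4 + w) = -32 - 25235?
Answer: -5/277592 ≈ -1.8012e-5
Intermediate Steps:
w = -25287/5 (w = -4 + (-32 - 25235)/5 = -4 + (⅕)*(-25267) = -4 - 25267/5 = -25287/5 ≈ -5057.4)
1/(-50461 + w) = 1/(-50461 - 25287/5) = 1/(-277592/5) = -5/277592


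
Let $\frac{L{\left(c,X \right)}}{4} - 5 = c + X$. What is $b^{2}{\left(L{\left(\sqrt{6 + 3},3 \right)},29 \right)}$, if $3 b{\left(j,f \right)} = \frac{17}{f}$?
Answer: $\frac{289}{7569} \approx 0.038182$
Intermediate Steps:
$L{\left(c,X \right)} = 20 + 4 X + 4 c$ ($L{\left(c,X \right)} = 20 + 4 \left(c + X\right) = 20 + 4 \left(X + c\right) = 20 + \left(4 X + 4 c\right) = 20 + 4 X + 4 c$)
$b{\left(j,f \right)} = \frac{17}{3 f}$ ($b{\left(j,f \right)} = \frac{17 \frac{1}{f}}{3} = \frac{17}{3 f}$)
$b^{2}{\left(L{\left(\sqrt{6 + 3},3 \right)},29 \right)} = \left(\frac{17}{3 \cdot 29}\right)^{2} = \left(\frac{17}{3} \cdot \frac{1}{29}\right)^{2} = \left(\frac{17}{87}\right)^{2} = \frac{289}{7569}$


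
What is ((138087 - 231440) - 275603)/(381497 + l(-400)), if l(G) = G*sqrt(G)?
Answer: -140755607132/145603961009 - 2951648000*I/145603961009 ≈ -0.9667 - 0.020272*I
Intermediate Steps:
l(G) = G**(3/2)
((138087 - 231440) - 275603)/(381497 + l(-400)) = ((138087 - 231440) - 275603)/(381497 + (-400)**(3/2)) = (-93353 - 275603)/(381497 - 8000*I) = -368956*(381497 + 8000*I)/145603961009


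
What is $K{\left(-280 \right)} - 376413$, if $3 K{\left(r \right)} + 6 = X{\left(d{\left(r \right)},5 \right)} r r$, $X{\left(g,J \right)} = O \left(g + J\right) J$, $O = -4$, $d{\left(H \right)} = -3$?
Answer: $- \frac{4265245}{3} \approx -1.4217 \cdot 10^{6}$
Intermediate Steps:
$X{\left(g,J \right)} = - 4 J \left(J + g\right)$ ($X{\left(g,J \right)} = - 4 \left(g + J\right) J = - 4 \left(J + g\right) J = - 4 J \left(J + g\right)$)
$K{\left(r \right)} = -2 - \frac{40 r^{2}}{3}$ ($K{\left(r \right)} = -2 + \frac{\left(-4\right) 5 \left(5 - 3\right) r r}{3} = -2 + \frac{\left(-4\right) 5 \cdot 2 r^{2}}{3} = -2 + \frac{\left(-40\right) r^{2}}{3} = -2 - \frac{40 r^{2}}{3}$)
$K{\left(-280 \right)} - 376413 = \left(-2 - \frac{40 \left(-280\right)^{2}}{3}\right) - 376413 = \left(-2 - \frac{3136000}{3}\right) - 376413 = - \frac{3136006}{3} - 376413 = - \frac{4265245}{3}$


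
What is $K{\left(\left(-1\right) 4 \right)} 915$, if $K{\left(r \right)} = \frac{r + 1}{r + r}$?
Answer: $\frac{2745}{8} \approx 343.13$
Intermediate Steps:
$K{\left(r \right)} = \frac{1 + r}{2 r}$
$K{\left(\left(-1\right) 4 \right)} 915 = \frac{1 - 4}{2 \left(\left(-1\right) 4\right)} 915 = \frac{1 - 4}{2 \left(-4\right)} 915 = \frac{1}{2} \left(- \frac{1}{4}\right) \left(-3\right) 915 = \frac{3}{8} \cdot 915 = \frac{2745}{8}$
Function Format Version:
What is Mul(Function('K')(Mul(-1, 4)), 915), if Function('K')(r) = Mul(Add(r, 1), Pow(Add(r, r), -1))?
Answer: Rational(2745, 8) ≈ 343.13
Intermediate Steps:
Function('K')(r) = Mul(Rational(1, 2), Pow(r, -1), Add(1, r)) (Function('K')(r) = Mul(Add(1, r), Pow(Mul(2, r), -1)) = Mul(Add(1, r), Mul(Rational(1, 2), Pow(r, -1))) = Mul(Rational(1, 2), Pow(r, -1), Add(1, r)))
Mul(Function('K')(Mul(-1, 4)), 915) = Mul(Mul(Rational(1, 2), Pow(Mul(-1, 4), -1), Add(1, Mul(-1, 4))), 915) = Mul(Mul(Rational(1, 2), Pow(-4, -1), Add(1, -4)), 915) = Mul(Mul(Rational(1, 2), Rational(-1, 4), -3), 915) = Mul(Rational(3, 8), 915) = Rational(2745, 8)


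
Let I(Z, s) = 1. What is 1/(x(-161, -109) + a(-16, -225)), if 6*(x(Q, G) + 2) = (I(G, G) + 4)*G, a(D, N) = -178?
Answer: -6/1625 ≈ -0.0036923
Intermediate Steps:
x(Q, G) = -2 + 5*G/6 (x(Q, G) = -2 + ((1 + 4)*G)/6 = -2 + (5*G)/6 = -2 + 5*G/6)
1/(x(-161, -109) + a(-16, -225)) = 1/((-2 + (⅚)*(-109)) - 178) = 1/((-2 - 545/6) - 178) = 1/(-557/6 - 178) = 1/(-1625/6) = -6/1625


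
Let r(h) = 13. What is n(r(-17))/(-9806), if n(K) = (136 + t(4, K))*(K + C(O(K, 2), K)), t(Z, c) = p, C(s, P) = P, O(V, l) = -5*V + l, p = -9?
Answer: -1651/4903 ≈ -0.33673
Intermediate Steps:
O(V, l) = l - 5*V
t(Z, c) = -9
n(K) = 254*K (n(K) = (136 - 9)*(K + K) = 127*(2*K) = 254*K)
n(r(-17))/(-9806) = (254*13)/(-9806) = 3302*(-1/9806) = -1651/4903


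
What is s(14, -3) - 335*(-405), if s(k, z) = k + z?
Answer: 135686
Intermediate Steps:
s(14, -3) - 335*(-405) = (14 - 3) - 335*(-405) = 11 + 135675 = 135686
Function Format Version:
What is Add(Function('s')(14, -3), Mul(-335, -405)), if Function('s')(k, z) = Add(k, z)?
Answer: 135686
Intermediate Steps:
Add(Function('s')(14, -3), Mul(-335, -405)) = Add(Add(14, -3), Mul(-335, -405)) = Add(11, 135675) = 135686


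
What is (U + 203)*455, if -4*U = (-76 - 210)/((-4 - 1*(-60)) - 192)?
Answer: 25058215/272 ≈ 92126.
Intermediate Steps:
U = -143/272 (U = -(-76 - 210)/(4*((-4 - 1*(-60)) - 192)) = -(-143)/(2*((-4 + 60) - 192)) = -(-143)/(2*(56 - 192)) = -(-143)/(2*(-136)) = -(-143)*(-1)/(2*136) = -¼*143/68 = -143/272 ≈ -0.52573)
(U + 203)*455 = (-143/272 + 203)*455 = (55073/272)*455 = 25058215/272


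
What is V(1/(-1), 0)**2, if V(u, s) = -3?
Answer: 9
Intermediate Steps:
V(1/(-1), 0)**2 = (-3)**2 = 9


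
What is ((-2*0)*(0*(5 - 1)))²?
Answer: 0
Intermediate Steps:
((-2*0)*(0*(5 - 1)))² = (0*(0*4))² = (0*0)² = 0² = 0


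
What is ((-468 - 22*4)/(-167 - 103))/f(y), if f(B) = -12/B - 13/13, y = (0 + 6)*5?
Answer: -278/189 ≈ -1.4709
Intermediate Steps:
y = 30 (y = 6*5 = 30)
f(B) = -1 - 12/B (f(B) = -12/B - 13*1/13 = -12/B - 1 = -1 - 12/B)
((-468 - 22*4)/(-167 - 103))/f(y) = ((-468 - 22*4)/(-167 - 103))/(((-12 - 1*30)/30)) = ((-468 - 88)/(-270))/(((-12 - 30)/30)) = (-556*(-1/270))/(((1/30)*(-42))) = 278/(135*(-7/5)) = (278/135)*(-5/7) = -278/189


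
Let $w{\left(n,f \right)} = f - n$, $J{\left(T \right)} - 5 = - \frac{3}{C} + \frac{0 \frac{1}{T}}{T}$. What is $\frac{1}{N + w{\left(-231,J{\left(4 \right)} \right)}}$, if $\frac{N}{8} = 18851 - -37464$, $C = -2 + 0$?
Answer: $\frac{2}{901515} \approx 2.2185 \cdot 10^{-6}$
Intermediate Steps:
$C = -2$
$J{\left(T \right)} = \frac{13}{2}$ ($J{\left(T \right)} = 5 + \left(- \frac{3}{-2} + \frac{0 \frac{1}{T}}{T}\right) = 5 + \left(\left(-3\right) \left(- \frac{1}{2}\right) + \frac{0}{T}\right) = 5 + \left(\frac{3}{2} + 0\right) = 5 + \frac{3}{2} = \frac{13}{2}$)
$N = 450520$ ($N = 8 \left(18851 - -37464\right) = 8 \left(18851 + 37464\right) = 8 \cdot 56315 = 450520$)
$\frac{1}{N + w{\left(-231,J{\left(4 \right)} \right)}} = \frac{1}{450520 + \left(\frac{13}{2} - -231\right)} = \frac{1}{450520 + \left(\frac{13}{2} + 231\right)} = \frac{1}{450520 + \frac{475}{2}} = \frac{1}{\frac{901515}{2}} = \frac{2}{901515}$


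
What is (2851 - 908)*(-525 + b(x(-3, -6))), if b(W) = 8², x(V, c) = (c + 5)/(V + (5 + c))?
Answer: -895723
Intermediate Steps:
x(V, c) = (5 + c)/(5 + V + c)
b(W) = 64
(2851 - 908)*(-525 + b(x(-3, -6))) = (2851 - 908)*(-525 + 64) = 1943*(-461) = -895723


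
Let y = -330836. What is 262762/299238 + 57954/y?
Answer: 17397272495/24749675742 ≈ 0.70293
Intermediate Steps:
262762/299238 + 57954/y = 262762/299238 + 57954/(-330836) = 262762*(1/299238) + 57954*(-1/330836) = 131381/149619 - 28977/165418 = 17397272495/24749675742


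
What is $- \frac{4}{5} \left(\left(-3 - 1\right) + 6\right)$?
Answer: $- \frac{8}{5} \approx -1.6$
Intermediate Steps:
$- \frac{4}{5} \left(\left(-3 - 1\right) + 6\right) = \left(-4\right) \frac{1}{5} \left(-4 + 6\right) = \left(- \frac{4}{5}\right) 2 = - \frac{8}{5}$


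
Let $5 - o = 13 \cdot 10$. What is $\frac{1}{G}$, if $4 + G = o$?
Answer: $- \frac{1}{129} \approx -0.0077519$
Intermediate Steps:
$o = -125$ ($o = 5 - 13 \cdot 10 = 5 - 130 = -125$)
$G = -129$ ($G = -4 - 125 = -129$)
$\frac{1}{G} = \frac{1}{-129} = - \frac{1}{129}$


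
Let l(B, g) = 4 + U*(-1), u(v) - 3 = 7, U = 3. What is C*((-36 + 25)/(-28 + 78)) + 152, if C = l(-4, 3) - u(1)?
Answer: 7699/50 ≈ 153.98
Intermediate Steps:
u(v) = 10 (u(v) = 3 + 7 = 10)
l(B, g) = 1 (l(B, g) = 4 + 3*(-1) = 4 - 3 = 1)
C = -9 (C = 1 - 1*10 = 1 - 10 = -9)
C*((-36 + 25)/(-28 + 78)) + 152 = -9*(-36 + 25)/(-28 + 78) + 152 = -(-99)/50 + 152 = -9*(-11/50) + 152 = 99/50 + 152 = 7699/50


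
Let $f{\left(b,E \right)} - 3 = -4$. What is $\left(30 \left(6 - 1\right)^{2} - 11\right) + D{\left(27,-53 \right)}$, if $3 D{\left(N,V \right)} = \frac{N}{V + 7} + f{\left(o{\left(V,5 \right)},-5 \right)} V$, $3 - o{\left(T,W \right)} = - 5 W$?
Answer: $\frac{104393}{138} \approx 756.47$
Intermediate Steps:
$o{\left(T,W \right)} = 3 + 5 W$ ($o{\left(T,W \right)} = 3 - - 5 W = 3 + 5 W$)
$f{\left(b,E \right)} = -1$ ($f{\left(b,E \right)} = 3 - 4 = -1$)
$D{\left(N,V \right)} = - \frac{V}{3} + \frac{N}{3 \left(7 + V\right)}$ ($D{\left(N,V \right)} = \frac{\frac{N}{V + 7} - V}{3} = \frac{\frac{N}{7 + V} - V}{3} = \frac{- V + \frac{N}{7 + V}}{3} = - \frac{V}{3} + \frac{N}{3 \left(7 + V\right)}$)
$\left(30 \left(6 - 1\right)^{2} - 11\right) + D{\left(27,-53 \right)} = \left(30 \left(6 - 1\right)^{2} - 11\right) + \frac{27 - \left(-53\right)^{2} - -371}{3 \left(7 - 53\right)} = \left(30 \cdot 5^{2} - 11\right) + \frac{27 - 2809 + 371}{3 \left(-46\right)} = \left(30 \cdot 25 - 11\right) + \frac{1}{3} \left(- \frac{1}{46}\right) \left(27 - 2809 + 371\right) = \left(750 - 11\right) + \frac{1}{3} \left(- \frac{1}{46}\right) \left(-2411\right) = 739 + \frac{2411}{138} = \frac{104393}{138}$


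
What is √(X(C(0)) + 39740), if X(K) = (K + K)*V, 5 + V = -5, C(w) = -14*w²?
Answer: 2*√9935 ≈ 199.35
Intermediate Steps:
V = -10 (V = -5 - 5 = -10)
X(K) = -20*K (X(K) = (K + K)*(-10) = (2*K)*(-10) = -20*K)
√(X(C(0)) + 39740) = √(-(-280)*0² + 39740) = √(-(-280)*0 + 39740) = √(-20*0 + 39740) = √(0 + 39740) = √39740 = 2*√9935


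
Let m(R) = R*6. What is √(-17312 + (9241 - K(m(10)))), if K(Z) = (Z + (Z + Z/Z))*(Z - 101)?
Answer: I*√3110 ≈ 55.767*I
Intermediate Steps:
m(R) = 6*R
K(Z) = (1 + 2*Z)*(-101 + Z) (K(Z) = (Z + (Z + 1))*(-101 + Z) = (Z + (1 + Z))*(-101 + Z) = (1 + 2*Z)*(-101 + Z))
√(-17312 + (9241 - K(m(10)))) = √(-17312 + (9241 - (-101 - 1206*10 + 2*(6*10)²))) = √(-17312 + (9241 - (-101 - 201*60 + 2*60²))) = √(-17312 + (9241 - (-101 - 12060 + 2*3600))) = √(-17312 + (9241 - (-101 - 12060 + 7200))) = √(-17312 + (9241 - 1*(-4961))) = √(-17312 + (9241 + 4961)) = √(-17312 + 14202) = √(-3110) = I*√3110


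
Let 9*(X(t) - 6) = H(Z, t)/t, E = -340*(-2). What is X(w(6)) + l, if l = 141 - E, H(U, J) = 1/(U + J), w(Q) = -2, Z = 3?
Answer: -9595/18 ≈ -533.06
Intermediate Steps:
E = 680 (E = -85*(-8) = 680)
H(U, J) = 1/(J + U)
X(t) = 6 + 1/(9*t*(3 + t)) (X(t) = 6 + (1/((t + 3)*t))/9 = 6 + (1/((3 + t)*t))/9 = 6 + (1/(t*(3 + t)))/9 = 6 + 1/(9*t*(3 + t)))
l = -539 (l = 141 - 1*680 = 141 - 680 = -539)
X(w(6)) + l = (⅑)*(1 + 54*(-2)*(3 - 2))/(-2*(3 - 2)) - 539 = (⅑)*(-½)*(1 + 54*(-2)*1)/1 - 539 = (⅑)*(-½)*1*(1 - 108) - 539 = (⅑)*(-½)*1*(-107) - 539 = 107/18 - 539 = -9595/18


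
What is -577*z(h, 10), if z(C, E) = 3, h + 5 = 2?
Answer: -1731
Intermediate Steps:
h = -3 (h = -5 + 2 = -3)
-577*z(h, 10) = -577*3 = -1731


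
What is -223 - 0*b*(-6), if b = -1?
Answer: -223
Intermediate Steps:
-223 - 0*b*(-6) = -223 - 0*(-1)*(-6) = -223 - 0*(-6) = -223 - 1*0 = -223 + 0 = -223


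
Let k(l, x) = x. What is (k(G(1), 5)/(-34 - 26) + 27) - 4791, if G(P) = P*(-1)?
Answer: -57169/12 ≈ -4764.1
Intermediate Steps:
G(P) = -P
(k(G(1), 5)/(-34 - 26) + 27) - 4791 = (5/(-34 - 26) + 27) - 4791 = (5/(-60) + 27) - 4791 = (-1/60*5 + 27) - 4791 = (-1/12 + 27) - 4791 = 323/12 - 4791 = -57169/12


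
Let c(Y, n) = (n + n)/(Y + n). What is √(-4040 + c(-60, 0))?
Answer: 2*I*√1010 ≈ 63.561*I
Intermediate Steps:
c(Y, n) = 2*n/(Y + n) (c(Y, n) = (2*n)/(Y + n) = 2*n/(Y + n))
√(-4040 + c(-60, 0)) = √(-4040 + 2*0/(-60 + 0)) = √(-4040 + 2*0/(-60)) = √(-4040 + 2*0*(-1/60)) = √(-4040 + 0) = √(-4040) = 2*I*√1010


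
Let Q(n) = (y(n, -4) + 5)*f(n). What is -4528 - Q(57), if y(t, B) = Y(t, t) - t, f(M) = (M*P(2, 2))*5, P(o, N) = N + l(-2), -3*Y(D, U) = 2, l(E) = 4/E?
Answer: -4528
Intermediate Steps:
Y(D, U) = -⅔ (Y(D, U) = -⅓*2 = -⅔)
P(o, N) = -2 + N (P(o, N) = N + 4/(-2) = N + 4*(-½) = N - 2 = -2 + N)
f(M) = 0 (f(M) = (M*(-2 + 2))*5 = (M*0)*5 = 0*5 = 0)
y(t, B) = -⅔ - t
Q(n) = 0 (Q(n) = ((-⅔ - n) + 5)*0 = (13/3 - n)*0 = 0)
-4528 - Q(57) = -4528 - 1*0 = -4528 + 0 = -4528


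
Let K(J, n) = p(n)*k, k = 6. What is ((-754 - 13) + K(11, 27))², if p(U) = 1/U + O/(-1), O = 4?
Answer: 50651689/81 ≈ 6.2533e+5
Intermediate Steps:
p(U) = -4 + 1/U (p(U) = 1/U + 4/(-1) = 1/U + 4*(-1) = 1/U - 4 = -4 + 1/U)
K(J, n) = -24 + 6/n (K(J, n) = (-4 + 1/n)*6 = -24 + 6/n)
((-754 - 13) + K(11, 27))² = ((-754 - 13) + (-24 + 6/27))² = (-767 + (-24 + 6*(1/27)))² = (-767 + (-24 + 2/9))² = (-767 - 214/9)² = (-7117/9)² = 50651689/81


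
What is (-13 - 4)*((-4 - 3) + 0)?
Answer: 119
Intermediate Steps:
(-13 - 4)*((-4 - 3) + 0) = -17*(-7 + 0) = -17*(-7) = 119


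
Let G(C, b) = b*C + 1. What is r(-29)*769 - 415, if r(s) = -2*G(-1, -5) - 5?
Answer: -13488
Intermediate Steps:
G(C, b) = 1 + C*b (G(C, b) = C*b + 1 = 1 + C*b)
r(s) = -17 (r(s) = -2*(1 - 1*(-5)) - 5 = -2*(1 + 5) - 5 = -2*6 - 5 = -12 - 5 = -17)
r(-29)*769 - 415 = -17*769 - 415 = -13073 - 415 = -13488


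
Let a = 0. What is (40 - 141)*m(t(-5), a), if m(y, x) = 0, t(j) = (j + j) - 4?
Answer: 0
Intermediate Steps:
t(j) = -4 + 2*j (t(j) = 2*j - 4 = -4 + 2*j)
(40 - 141)*m(t(-5), a) = (40 - 141)*0 = -101*0 = 0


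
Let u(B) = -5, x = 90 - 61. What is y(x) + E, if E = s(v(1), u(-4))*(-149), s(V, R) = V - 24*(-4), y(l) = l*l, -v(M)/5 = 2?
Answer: -11973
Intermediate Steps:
v(M) = -10 (v(M) = -5*2 = -10)
x = 29
y(l) = l**2
s(V, R) = 96 + V (s(V, R) = V - 4*(-24) = V + 96 = 96 + V)
E = -12814 (E = (96 - 10)*(-149) = 86*(-149) = -12814)
y(x) + E = 29**2 - 12814 = 841 - 12814 = -11973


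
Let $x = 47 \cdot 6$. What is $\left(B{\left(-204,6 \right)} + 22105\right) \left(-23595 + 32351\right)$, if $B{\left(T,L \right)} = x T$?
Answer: $-310163788$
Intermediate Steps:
$x = 282$
$B{\left(T,L \right)} = 282 T$
$\left(B{\left(-204,6 \right)} + 22105\right) \left(-23595 + 32351\right) = \left(282 \left(-204\right) + 22105\right) \left(-23595 + 32351\right) = \left(-57528 + 22105\right) 8756 = \left(-35423\right) 8756 = -310163788$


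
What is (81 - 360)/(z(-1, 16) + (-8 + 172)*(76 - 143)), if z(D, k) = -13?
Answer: 93/3667 ≈ 0.025361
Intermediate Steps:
(81 - 360)/(z(-1, 16) + (-8 + 172)*(76 - 143)) = (81 - 360)/(-13 + (-8 + 172)*(76 - 143)) = -279/(-13 + 164*(-67)) = -279/(-13 - 10988) = -279/(-11001) = -279*(-1/11001) = 93/3667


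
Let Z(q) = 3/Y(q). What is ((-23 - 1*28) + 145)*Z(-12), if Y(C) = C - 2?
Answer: -141/7 ≈ -20.143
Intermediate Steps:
Y(C) = -2 + C
Z(q) = 3/(-2 + q)
((-23 - 1*28) + 145)*Z(-12) = ((-23 - 1*28) + 145)*(3/(-2 - 12)) = ((-23 - 28) + 145)*(3/(-14)) = (-51 + 145)*(3*(-1/14)) = 94*(-3/14) = -141/7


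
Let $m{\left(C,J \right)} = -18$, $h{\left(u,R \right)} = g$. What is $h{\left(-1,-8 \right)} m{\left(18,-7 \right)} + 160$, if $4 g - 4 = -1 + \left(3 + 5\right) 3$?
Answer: $\frac{77}{2} \approx 38.5$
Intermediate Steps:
$g = \frac{27}{4}$ ($g = 1 + \frac{-1 + \left(3 + 5\right) 3}{4} = 1 + \frac{-1 + 8 \cdot 3}{4} = 1 + \frac{-1 + 24}{4} = 1 + \frac{1}{4} \cdot 23 = 1 + \frac{23}{4} = \frac{27}{4} \approx 6.75$)
$h{\left(u,R \right)} = \frac{27}{4}$
$h{\left(-1,-8 \right)} m{\left(18,-7 \right)} + 160 = \frac{27}{4} \left(-18\right) + 160 = - \frac{243}{2} + 160 = \frac{77}{2}$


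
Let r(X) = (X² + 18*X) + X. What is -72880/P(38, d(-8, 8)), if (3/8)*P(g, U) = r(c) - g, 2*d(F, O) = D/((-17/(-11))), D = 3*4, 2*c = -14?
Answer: 13665/61 ≈ 224.02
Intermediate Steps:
c = -7 (c = (½)*(-14) = -7)
D = 12
d(F, O) = 66/17 (d(F, O) = (12/((-17/(-11))))/2 = (12/((-17*(-1/11))))/2 = (12/(17/11))/2 = (12*(11/17))/2 = (½)*(132/17) = 66/17)
r(X) = X² + 19*X
P(g, U) = -224 - 8*g/3 (P(g, U) = 8*(-7*(19 - 7) - g)/3 = 8*(-7*12 - g)/3 = 8*(-84 - g)/3 = -224 - 8*g/3)
-72880/P(38, d(-8, 8)) = -72880/(-224 - 8/3*38) = -72880/(-224 - 304/3) = -72880/(-976/3) = -72880*(-3/976) = 13665/61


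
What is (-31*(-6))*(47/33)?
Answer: 2914/11 ≈ 264.91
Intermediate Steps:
(-31*(-6))*(47/33) = 186*(47*(1/33)) = 186*(47/33) = 2914/11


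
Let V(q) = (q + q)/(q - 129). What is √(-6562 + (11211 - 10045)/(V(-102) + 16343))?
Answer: 2*I*√288682826972174/419493 ≈ 81.006*I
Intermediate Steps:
V(q) = 2*q/(-129 + q) (V(q) = (2*q)/(-129 + q) = 2*q/(-129 + q))
√(-6562 + (11211 - 10045)/(V(-102) + 16343)) = √(-6562 + (11211 - 10045)/(2*(-102)/(-129 - 102) + 16343)) = √(-6562 + 1166/(2*(-102)/(-231) + 16343)) = √(-6562 + 1166/(2*(-102)*(-1/231) + 16343)) = √(-6562 + 1166/(68/77 + 16343)) = √(-6562 + 1166/(1258479/77)) = √(-6562 + 1166*(77/1258479)) = √(-6562 + 89782/1258479) = √(-8258049416/1258479) = 2*I*√288682826972174/419493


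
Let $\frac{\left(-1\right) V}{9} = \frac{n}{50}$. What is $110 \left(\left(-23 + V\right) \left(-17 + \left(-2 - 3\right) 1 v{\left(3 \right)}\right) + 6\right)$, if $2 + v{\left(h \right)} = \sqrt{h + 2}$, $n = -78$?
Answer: $\frac{37796}{5} + 4928 \sqrt{5} \approx 18579.0$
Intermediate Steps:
$V = \frac{351}{25}$ ($V = - 9 \left(- \frac{78}{50}\right) = - 9 \left(\left(-78\right) \frac{1}{50}\right) = \left(-9\right) \left(- \frac{39}{25}\right) = \frac{351}{25} \approx 14.04$)
$v{\left(h \right)} = -2 + \sqrt{2 + h}$ ($v{\left(h \right)} = -2 + \sqrt{h + 2} = -2 + \sqrt{2 + h}$)
$110 \left(\left(-23 + V\right) \left(-17 + \left(-2 - 3\right) 1 v{\left(3 \right)}\right) + 6\right) = 110 \left(\left(-23 + \frac{351}{25}\right) \left(-17 + \left(-2 - 3\right) 1 \left(-2 + \sqrt{2 + 3}\right)\right) + 6\right) = 110 \left(- \frac{224 \left(-17 + \left(-5\right) 1 \left(-2 + \sqrt{5}\right)\right)}{25} + 6\right) = 110 \left(- \frac{224 \left(-17 - 5 \left(-2 + \sqrt{5}\right)\right)}{25} + 6\right) = 110 \left(- \frac{224 \left(-17 + \left(10 - 5 \sqrt{5}\right)\right)}{25} + 6\right) = 110 \left(- \frac{224 \left(-7 - 5 \sqrt{5}\right)}{25} + 6\right) = 110 \left(\left(\frac{1568}{25} + \frac{224 \sqrt{5}}{5}\right) + 6\right) = 110 \left(\frac{1718}{25} + \frac{224 \sqrt{5}}{5}\right) = \frac{37796}{5} + 4928 \sqrt{5}$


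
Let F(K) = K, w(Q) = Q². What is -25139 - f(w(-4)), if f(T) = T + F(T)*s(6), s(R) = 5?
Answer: -25235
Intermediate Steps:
f(T) = 6*T (f(T) = T + T*5 = T + 5*T = 6*T)
-25139 - f(w(-4)) = -25139 - 6*(-4)² = -25139 - 6*16 = -25139 - 1*96 = -25139 - 96 = -25235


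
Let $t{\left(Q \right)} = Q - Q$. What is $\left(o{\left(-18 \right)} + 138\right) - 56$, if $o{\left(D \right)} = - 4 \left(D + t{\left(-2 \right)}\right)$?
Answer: $154$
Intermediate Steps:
$t{\left(Q \right)} = 0$
$o{\left(D \right)} = - 4 D$ ($o{\left(D \right)} = - 4 \left(D + 0\right) = - 4 D$)
$\left(o{\left(-18 \right)} + 138\right) - 56 = \left(\left(-4\right) \left(-18\right) + 138\right) - 56 = \left(72 + 138\right) - 56 = 210 - 56 = 154$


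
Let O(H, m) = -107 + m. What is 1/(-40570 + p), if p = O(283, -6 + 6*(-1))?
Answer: -1/40689 ≈ -2.4577e-5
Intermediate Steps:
p = -119 (p = -107 + (-6 + 6*(-1)) = -107 + (-6 - 6) = -107 - 12 = -119)
1/(-40570 + p) = 1/(-40570 - 119) = 1/(-40689) = -1/40689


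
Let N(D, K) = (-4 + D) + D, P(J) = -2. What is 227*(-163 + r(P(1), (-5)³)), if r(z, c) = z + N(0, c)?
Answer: -38363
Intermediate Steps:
N(D, K) = -4 + 2*D
r(z, c) = -4 + z (r(z, c) = z + (-4 + 2*0) = z + (-4 + 0) = z - 4 = -4 + z)
227*(-163 + r(P(1), (-5)³)) = 227*(-163 + (-4 - 2)) = 227*(-163 - 6) = 227*(-169) = -38363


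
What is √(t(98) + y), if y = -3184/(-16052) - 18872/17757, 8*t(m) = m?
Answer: √25695052499312297/47505894 ≈ 3.3742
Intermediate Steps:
t(m) = m/8
y = -61598764/71258841 (y = -3184*(-1/16052) - 18872*1/17757 = 796/4013 - 18872/17757 = -61598764/71258841 ≈ -0.86444)
√(t(98) + y) = √((⅛)*98 - 61598764/71258841) = √(49/4 - 61598764/71258841) = √(3245288153/285035364) = √25695052499312297/47505894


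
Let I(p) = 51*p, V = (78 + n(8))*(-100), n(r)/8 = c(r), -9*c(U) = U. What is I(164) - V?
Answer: 139076/9 ≈ 15453.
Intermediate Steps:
c(U) = -U/9
n(r) = -8*r/9 (n(r) = 8*(-r/9) = -8*r/9)
V = -63800/9 (V = (78 - 8/9*8)*(-100) = (78 - 64/9)*(-100) = (638/9)*(-100) = -63800/9 ≈ -7088.9)
I(164) - V = 51*164 - 1*(-63800/9) = 8364 + 63800/9 = 139076/9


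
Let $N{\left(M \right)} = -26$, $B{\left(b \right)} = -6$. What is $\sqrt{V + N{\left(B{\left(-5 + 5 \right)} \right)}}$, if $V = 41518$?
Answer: $2 \sqrt{10373} \approx 203.7$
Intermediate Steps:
$\sqrt{V + N{\left(B{\left(-5 + 5 \right)} \right)}} = \sqrt{41518 - 26} = \sqrt{41492} = 2 \sqrt{10373}$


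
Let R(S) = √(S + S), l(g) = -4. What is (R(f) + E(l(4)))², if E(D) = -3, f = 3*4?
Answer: 33 - 12*√6 ≈ 3.6061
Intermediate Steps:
f = 12
R(S) = √2*√S (R(S) = √(2*S) = √2*√S)
(R(f) + E(l(4)))² = (√2*√12 - 3)² = (√2*(2*√3) - 3)² = (2*√6 - 3)² = (-3 + 2*√6)²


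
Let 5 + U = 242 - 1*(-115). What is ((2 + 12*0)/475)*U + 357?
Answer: 170279/475 ≈ 358.48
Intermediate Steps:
U = 352 (U = -5 + (242 - 1*(-115)) = -5 + (242 + 115) = -5 + 357 = 352)
((2 + 12*0)/475)*U + 357 = ((2 + 12*0)/475)*352 + 357 = ((2 + 0)*(1/475))*352 + 357 = (2*(1/475))*352 + 357 = (2/475)*352 + 357 = 704/475 + 357 = 170279/475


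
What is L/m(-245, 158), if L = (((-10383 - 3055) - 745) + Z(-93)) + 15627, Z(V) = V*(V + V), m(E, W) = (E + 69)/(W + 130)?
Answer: -337356/11 ≈ -30669.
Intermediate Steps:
m(E, W) = (69 + E)/(130 + W)
Z(V) = 2*V**2 (Z(V) = V*(2*V) = 2*V**2)
L = 18742 (L = (((-10383 - 3055) - 745) + 2*(-93)**2) + 15627 = ((-13438 - 745) + 2*8649) + 15627 = (-14183 + 17298) + 15627 = 3115 + 15627 = 18742)
L/m(-245, 158) = 18742/(((69 - 245)/(130 + 158))) = 18742/((-176/288)) = 18742/(((1/288)*(-176))) = 18742/(-11/18) = 18742*(-18/11) = -337356/11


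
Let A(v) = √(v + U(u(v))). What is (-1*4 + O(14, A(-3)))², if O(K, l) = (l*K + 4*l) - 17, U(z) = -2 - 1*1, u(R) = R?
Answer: -1503 - 756*I*√6 ≈ -1503.0 - 1851.8*I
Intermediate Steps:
U(z) = -3 (U(z) = -2 - 1 = -3)
A(v) = √(-3 + v) (A(v) = √(v - 3) = √(-3 + v))
O(K, l) = -17 + 4*l + K*l (O(K, l) = (K*l + 4*l) - 17 = (4*l + K*l) - 17 = -17 + 4*l + K*l)
(-1*4 + O(14, A(-3)))² = (-1*4 + (-17 + 4*√(-3 - 3) + 14*√(-3 - 3)))² = (-4 + (-17 + 4*√(-6) + 14*√(-6)))² = (-4 + (-17 + 4*(I*√6) + 14*(I*√6)))² = (-4 + (-17 + 4*I*√6 + 14*I*√6))² = (-4 + (-17 + 18*I*√6))² = (-21 + 18*I*√6)²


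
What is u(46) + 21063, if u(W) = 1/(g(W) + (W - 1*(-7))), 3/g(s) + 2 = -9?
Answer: 12216551/580 ≈ 21063.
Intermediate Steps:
g(s) = -3/11 (g(s) = 3/(-2 - 9) = 3/(-11) = 3*(-1/11) = -3/11)
u(W) = 1/(74/11 + W) (u(W) = 1/(-3/11 + (W - 1*(-7))) = 1/(-3/11 + (W + 7)) = 1/(-3/11 + (7 + W)) = 1/(74/11 + W))
u(46) + 21063 = 11/(74 + 11*46) + 21063 = 11/(74 + 506) + 21063 = 11/580 + 21063 = 12216551/580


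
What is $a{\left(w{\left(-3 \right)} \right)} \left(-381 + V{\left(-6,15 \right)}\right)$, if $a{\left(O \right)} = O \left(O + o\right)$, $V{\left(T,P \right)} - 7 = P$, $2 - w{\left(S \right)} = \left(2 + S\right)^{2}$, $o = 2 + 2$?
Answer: $-1795$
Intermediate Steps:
$o = 4$
$w{\left(S \right)} = 2 - \left(2 + S\right)^{2}$
$V{\left(T,P \right)} = 7 + P$
$a{\left(O \right)} = O \left(4 + O\right)$ ($a{\left(O \right)} = O \left(O + 4\right) = O \left(4 + O\right)$)
$a{\left(w{\left(-3 \right)} \right)} \left(-381 + V{\left(-6,15 \right)}\right) = \left(2 - \left(2 - 3\right)^{2}\right) \left(4 + \left(2 - \left(2 - 3\right)^{2}\right)\right) \left(-381 + \left(7 + 15\right)\right) = \left(2 - \left(-1\right)^{2}\right) \left(4 + \left(2 - \left(-1\right)^{2}\right)\right) \left(-381 + 22\right) = \left(2 - 1\right) \left(4 + \left(2 - 1\right)\right) \left(-359\right) = 1 \left(4 + 1\right) \left(-359\right) = 1 \cdot 5 \left(-359\right) = 5 \left(-359\right) = -1795$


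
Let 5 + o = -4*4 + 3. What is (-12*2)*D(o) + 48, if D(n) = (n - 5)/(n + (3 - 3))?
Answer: 52/3 ≈ 17.333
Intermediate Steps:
o = -18 (o = -5 + (-4*4 + 3) = -5 + (-16 + 3) = -5 - 13 = -18)
D(n) = (-5 + n)/n (D(n) = (-5 + n)/(n + 0) = (-5 + n)/n)
(-12*2)*D(o) + 48 = (-12*2)*((-5 - 18)/(-18)) + 48 = -(-4)*(-23)/3 + 48 = -24*23/18 + 48 = -92/3 + 48 = 52/3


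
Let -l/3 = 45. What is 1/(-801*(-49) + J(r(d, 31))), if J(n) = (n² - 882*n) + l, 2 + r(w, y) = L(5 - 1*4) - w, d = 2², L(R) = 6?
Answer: 1/39114 ≈ 2.5566e-5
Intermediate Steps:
l = -135 (l = -3*45 = -135)
d = 4
r(w, y) = 4 - w (r(w, y) = -2 + (6 - w) = 4 - w)
J(n) = -135 + n² - 882*n (J(n) = (n² - 882*n) - 135 = -135 + n² - 882*n)
1/(-801*(-49) + J(r(d, 31))) = 1/(-801*(-49) + (-135 + (4 - 1*4)² - 882*(4 - 1*4))) = 1/(39249 + (-135 + (4 - 4)² - 882*(4 - 4))) = 1/(39249 + (-135 + 0² - 882*0)) = 1/(39249 + (-135 + 0 + 0)) = 1/(39249 - 135) = 1/39114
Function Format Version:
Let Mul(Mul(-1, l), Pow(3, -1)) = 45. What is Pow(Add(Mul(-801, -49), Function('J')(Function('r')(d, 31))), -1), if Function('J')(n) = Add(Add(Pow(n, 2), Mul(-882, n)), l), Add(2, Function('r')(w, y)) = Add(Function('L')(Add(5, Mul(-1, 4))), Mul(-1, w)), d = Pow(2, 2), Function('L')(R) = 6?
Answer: Rational(1, 39114) ≈ 2.5566e-5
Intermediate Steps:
l = -135 (l = Mul(-3, 45) = -135)
d = 4
Function('r')(w, y) = Add(4, Mul(-1, w)) (Function('r')(w, y) = Add(-2, Add(6, Mul(-1, w))) = Add(4, Mul(-1, w)))
Function('J')(n) = Add(-135, Pow(n, 2), Mul(-882, n)) (Function('J')(n) = Add(Add(Pow(n, 2), Mul(-882, n)), -135) = Add(-135, Pow(n, 2), Mul(-882, n)))
Pow(Add(Mul(-801, -49), Function('J')(Function('r')(d, 31))), -1) = Pow(Add(Mul(-801, -49), Add(-135, Pow(Add(4, Mul(-1, 4)), 2), Mul(-882, Add(4, Mul(-1, 4))))), -1) = Pow(Add(39249, Add(-135, Pow(Add(4, -4), 2), Mul(-882, Add(4, -4)))), -1) = Pow(Add(39249, Add(-135, Pow(0, 2), Mul(-882, 0))), -1) = Pow(Add(39249, Add(-135, 0, 0)), -1) = Pow(Add(39249, -135), -1) = Pow(39114, -1) = Rational(1, 39114)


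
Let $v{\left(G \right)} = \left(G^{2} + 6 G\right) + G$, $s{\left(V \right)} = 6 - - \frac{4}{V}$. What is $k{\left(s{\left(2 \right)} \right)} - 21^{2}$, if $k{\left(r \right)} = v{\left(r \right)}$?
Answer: $-321$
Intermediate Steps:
$s{\left(V \right)} = 6 + \frac{4}{V}$
$v{\left(G \right)} = G^{2} + 7 G$
$k{\left(r \right)} = r \left(7 + r\right)$
$k{\left(s{\left(2 \right)} \right)} - 21^{2} = \left(6 + \frac{4}{2}\right) \left(7 + \left(6 + \frac{4}{2}\right)\right) - 21^{2} = \left(6 + 4 \cdot \frac{1}{2}\right) \left(7 + \left(6 + 4 \cdot \frac{1}{2}\right)\right) - 441 = \left(6 + 2\right) \left(7 + \left(6 + 2\right)\right) - 441 = 8 \left(7 + 8\right) - 441 = 8 \cdot 15 - 441 = 120 - 441 = -321$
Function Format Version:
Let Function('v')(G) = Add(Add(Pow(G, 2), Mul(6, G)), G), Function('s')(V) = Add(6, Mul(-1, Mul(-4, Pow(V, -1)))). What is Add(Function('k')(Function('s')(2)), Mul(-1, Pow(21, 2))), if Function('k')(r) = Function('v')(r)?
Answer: -321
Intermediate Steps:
Function('s')(V) = Add(6, Mul(4, Pow(V, -1)))
Function('v')(G) = Add(Pow(G, 2), Mul(7, G))
Function('k')(r) = Mul(r, Add(7, r))
Add(Function('k')(Function('s')(2)), Mul(-1, Pow(21, 2))) = Add(Mul(Add(6, Mul(4, Pow(2, -1))), Add(7, Add(6, Mul(4, Pow(2, -1))))), Mul(-1, Pow(21, 2))) = Add(Mul(Add(6, Mul(4, Rational(1, 2))), Add(7, Add(6, Mul(4, Rational(1, 2))))), Mul(-1, 441)) = Add(Mul(Add(6, 2), Add(7, Add(6, 2))), -441) = Add(Mul(8, Add(7, 8)), -441) = Add(Mul(8, 15), -441) = Add(120, -441) = -321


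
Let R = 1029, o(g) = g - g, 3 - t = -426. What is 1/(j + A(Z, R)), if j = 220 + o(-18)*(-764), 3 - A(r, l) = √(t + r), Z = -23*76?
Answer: 223/51048 + I*√1319/51048 ≈ 0.0043684 + 0.00071145*I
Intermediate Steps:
t = 429 (t = 3 - 1*(-426) = 3 + 426 = 429)
o(g) = 0
Z = -1748
A(r, l) = 3 - √(429 + r)
j = 220 (j = 220 + 0*(-764) = 220 + 0 = 220)
1/(j + A(Z, R)) = 1/(220 + (3 - √(429 - 1748))) = 1/(220 + (3 - √(-1319))) = 1/(220 + (3 - I*√1319)) = 1/(223 - I*√1319)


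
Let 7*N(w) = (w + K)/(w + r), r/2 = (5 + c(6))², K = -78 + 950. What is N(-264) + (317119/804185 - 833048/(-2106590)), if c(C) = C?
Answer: -41197951571467/13044478209455 ≈ -3.1583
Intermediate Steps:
K = 872
r = 242 (r = 2*(5 + 6)² = 2*11² = 2*121 = 242)
N(w) = (872 + w)/(7*(242 + w)) (N(w) = ((w + 872)/(w + 242))/7 = ((872 + w)/(242 + w))/7 = (872 + w)/(7*(242 + w)))
N(-264) + (317119/804185 - 833048/(-2106590)) = (872 - 264)/(7*(242 - 264)) + (317119/804185 - 833048/(-2106590)) = (⅐)*608/(-22) + (317119*(1/804185) - 833048*(-1/2106590)) = (⅐)*(-1/22)*608 + (317119/804185 + 416524/1053295) = -304/77 + 133796442009/169408807915 = -41197951571467/13044478209455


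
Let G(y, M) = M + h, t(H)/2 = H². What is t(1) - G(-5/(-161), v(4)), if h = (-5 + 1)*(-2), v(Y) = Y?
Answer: -10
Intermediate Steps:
t(H) = 2*H²
h = 8 (h = -4*(-2) = 8)
G(y, M) = 8 + M (G(y, M) = M + 8 = 8 + M)
t(1) - G(-5/(-161), v(4)) = 2*1² - (8 + 4) = 2*1 - 1*12 = 2 - 12 = -10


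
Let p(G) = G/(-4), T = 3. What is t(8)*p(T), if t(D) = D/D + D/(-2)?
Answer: 9/4 ≈ 2.2500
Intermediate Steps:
t(D) = 1 - D/2 (t(D) = 1 + D*(-½) = 1 - D/2)
p(G) = -G/4 (p(G) = G*(-¼) = -G/4)
t(8)*p(T) = (1 - ½*8)*(-¼*3) = (1 - 4)*(-¾) = -3*(-¾) = 9/4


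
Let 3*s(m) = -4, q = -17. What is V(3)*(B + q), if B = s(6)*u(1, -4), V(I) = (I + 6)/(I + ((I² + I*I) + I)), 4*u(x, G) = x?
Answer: -13/2 ≈ -6.5000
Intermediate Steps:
u(x, G) = x/4
s(m) = -4/3 (s(m) = (⅓)*(-4) = -4/3)
V(I) = (6 + I)/(2*I + 2*I²) (V(I) = (6 + I)/(I + ((I² + I²) + I)) = (6 + I)/(I + (2*I² + I)) = (6 + I)/(I + (I + 2*I²)) = (6 + I)/(2*I + 2*I²))
B = -⅓ (B = -1/3 = -4/3*¼ = -⅓ ≈ -0.33333)
V(3)*(B + q) = ((½)*(6 + 3)/(3*(1 + 3)))*(-⅓ - 17) = ((½)*(⅓)*9/4)*(-52/3) = ((½)*(⅓)*(¼)*9)*(-52/3) = (3/8)*(-52/3) = -13/2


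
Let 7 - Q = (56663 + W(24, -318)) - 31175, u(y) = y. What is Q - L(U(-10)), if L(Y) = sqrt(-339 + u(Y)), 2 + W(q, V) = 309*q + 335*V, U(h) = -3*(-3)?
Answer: 73635 - I*sqrt(330) ≈ 73635.0 - 18.166*I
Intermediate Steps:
U(h) = 9
W(q, V) = -2 + 309*q + 335*V (W(q, V) = -2 + (309*q + 335*V) = -2 + 309*q + 335*V)
L(Y) = sqrt(-339 + Y)
Q = 73635 (Q = 7 - ((56663 + (-2 + 309*24 + 335*(-318))) - 31175) = 7 - ((56663 + (-2 + 7416 - 106530)) - 31175) = 7 - ((56663 - 99116) - 31175) = 7 - (-42453 - 31175) = 7 - 1*(-73628) = 7 + 73628 = 73635)
Q - L(U(-10)) = 73635 - sqrt(-339 + 9) = 73635 - sqrt(-330) = 73635 - I*sqrt(330)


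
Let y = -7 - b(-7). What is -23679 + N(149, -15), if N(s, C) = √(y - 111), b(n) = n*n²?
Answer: -23664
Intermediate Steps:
b(n) = n³
y = 336 (y = -7 - 1*(-7)³ = -7 - 1*(-343) = -7 + 343 = 336)
N(s, C) = 15 (N(s, C) = √(336 - 111) = √225 = 15)
-23679 + N(149, -15) = -23679 + 15 = -23664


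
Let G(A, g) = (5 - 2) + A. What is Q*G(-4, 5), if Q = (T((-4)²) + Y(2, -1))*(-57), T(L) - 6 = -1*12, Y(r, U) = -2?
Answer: -456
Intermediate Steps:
G(A, g) = 3 + A
T(L) = -6 (T(L) = 6 - 1*12 = 6 - 12 = -6)
Q = 456 (Q = (-6 - 2)*(-57) = -8*(-57) = 456)
Q*G(-4, 5) = 456*(3 - 4) = 456*(-1) = -456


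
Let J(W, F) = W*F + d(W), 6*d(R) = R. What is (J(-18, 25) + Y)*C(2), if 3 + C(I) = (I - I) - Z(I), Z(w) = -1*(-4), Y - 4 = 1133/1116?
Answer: 3499657/1116 ≈ 3135.9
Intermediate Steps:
Y = 5597/1116 (Y = 4 + 1133/1116 = 5597/1116 ≈ 5.0152)
d(R) = R/6
Z(w) = 4
J(W, F) = W/6 + F*W (J(W, F) = W*F + W/6 = F*W + W/6 = W/6 + F*W)
C(I) = -7 (C(I) = -3 + ((I - I) - 1*4) = -3 + (0 - 4) = -3 - 4 = -7)
(J(-18, 25) + Y)*C(2) = (-18*(⅙ + 25) + 5597/1116)*(-7) = (-18*151/6 + 5597/1116)*(-7) = (-453 + 5597/1116)*(-7) = -499951/1116*(-7) = 3499657/1116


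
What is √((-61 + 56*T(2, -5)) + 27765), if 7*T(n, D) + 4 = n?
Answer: 2*√6922 ≈ 166.40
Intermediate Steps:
T(n, D) = -4/7 + n/7
√((-61 + 56*T(2, -5)) + 27765) = √((-61 + 56*(-4/7 + (⅐)*2)) + 27765) = √((-61 + 56*(-4/7 + 2/7)) + 27765) = √((-61 + 56*(-2/7)) + 27765) = √((-61 - 16) + 27765) = √(-77 + 27765) = √27688 = 2*√6922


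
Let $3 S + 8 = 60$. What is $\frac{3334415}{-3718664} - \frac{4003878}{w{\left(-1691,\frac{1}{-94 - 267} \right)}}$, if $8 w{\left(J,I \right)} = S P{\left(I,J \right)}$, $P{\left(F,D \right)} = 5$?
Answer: $- \frac{89334678610927}{241713160} \approx -3.6959 \cdot 10^{5}$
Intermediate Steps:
$S = \frac{52}{3}$ ($S = - \frac{8}{3} + \frac{1}{3} \cdot 60 = - \frac{8}{3} + 20 = \frac{52}{3} \approx 17.333$)
$w{\left(J,I \right)} = \frac{65}{6}$ ($w{\left(J,I \right)} = \frac{\frac{52}{3} \cdot 5}{8} = \frac{1}{8} \cdot \frac{260}{3} = \frac{65}{6}$)
$\frac{3334415}{-3718664} - \frac{4003878}{w{\left(-1691,\frac{1}{-94 - 267} \right)}} = \frac{3334415}{-3718664} - \frac{4003878}{\frac{65}{6}} = 3334415 \left(- \frac{1}{3718664}\right) - \frac{24023268}{65} = - \frac{3334415}{3718664} - \frac{24023268}{65} = - \frac{89334678610927}{241713160}$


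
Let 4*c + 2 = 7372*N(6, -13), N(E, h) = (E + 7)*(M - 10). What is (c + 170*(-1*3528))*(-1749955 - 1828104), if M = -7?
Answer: 7206665239493/2 ≈ 3.6033e+12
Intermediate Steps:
N(E, h) = -119 - 17*E (N(E, h) = (E + 7)*(-7 - 10) = (7 + E)*(-17) = -119 - 17*E)
c = -814607/2 (c = -½ + (7372*(-119 - 17*6))/4 = -½ + (7372*(-119 - 102))/4 = -½ + (7372*(-221))/4 = -½ + (¼)*(-1629212) = -½ - 407303 = -814607/2 ≈ -4.0730e+5)
(c + 170*(-1*3528))*(-1749955 - 1828104) = (-814607/2 + 170*(-1*3528))*(-1749955 - 1828104) = (-814607/2 + 170*(-3528))*(-3578059) = (-814607/2 - 599760)*(-3578059) = -2014127/2*(-3578059) = 7206665239493/2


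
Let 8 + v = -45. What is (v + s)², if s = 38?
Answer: 225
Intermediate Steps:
v = -53 (v = -8 - 45 = -53)
(v + s)² = (-53 + 38)² = (-15)² = 225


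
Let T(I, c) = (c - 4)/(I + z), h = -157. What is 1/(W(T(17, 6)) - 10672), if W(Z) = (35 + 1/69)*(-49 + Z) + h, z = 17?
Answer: -1173/14712529 ≈ -7.9728e-5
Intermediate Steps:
T(I, c) = (-4 + c)/(17 + I) (T(I, c) = (c - 4)/(I + 17) = (-4 + c)/(17 + I))
W(Z) = -129217/69 + 2416*Z/69 (W(Z) = (35 + 1/69)*(-49 + Z) - 157 = 2416*(-49 + Z)/69 - 157 = (-118384/69 + 2416*Z/69) - 157 = -129217/69 + 2416*Z/69)
1/(W(T(17, 6)) - 10672) = 1/((-129217/69 + 2416*((-4 + 6)/(17 + 17))/69) - 10672) = 1/((-129217/69 + 2416*(2/34)/69) - 10672) = 1/((-129217/69 + 2416*((1/34)*2)/69) - 10672) = 1/((-129217/69 + (2416/69)*(1/17)) - 10672) = 1/((-129217/69 + 2416/1173) - 10672) = 1/(-2194273/1173 - 10672) = 1/(-14712529/1173) = -1173/14712529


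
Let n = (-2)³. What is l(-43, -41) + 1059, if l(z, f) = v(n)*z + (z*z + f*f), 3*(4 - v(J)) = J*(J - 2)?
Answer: 16691/3 ≈ 5563.7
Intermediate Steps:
n = -8
v(J) = 4 - J*(-2 + J)/3 (v(J) = 4 - J*(J - 2)/3 = 4 - J*(-2 + J)/3)
l(z, f) = f² + z² - 68*z/3 (l(z, f) = (4 - ⅓*(-8)² + (⅔)*(-8))*z + (z*z + f*f) = (4 - ⅓*64 - 16/3)*z + (z² + f²) = (4 - 64/3 - 16/3)*z + (f² + z²) = -68*z/3 + (f² + z²) = f² + z² - 68*z/3)
l(-43, -41) + 1059 = ((-41)² + (-43)² - 68/3*(-43)) + 1059 = (1681 + 1849 + 2924/3) + 1059 = 13514/3 + 1059 = 16691/3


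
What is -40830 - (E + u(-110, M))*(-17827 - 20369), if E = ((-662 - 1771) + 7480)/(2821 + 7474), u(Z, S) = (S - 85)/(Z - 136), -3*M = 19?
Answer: -3344553898/422095 ≈ -7923.7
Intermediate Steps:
M = -19/3 (M = -⅓*19 = -19/3 ≈ -6.3333)
u(Z, S) = (-85 + S)/(-136 + Z)
E = 5047/10295 (E = (-2433 + 7480)/10295 = 5047*(1/10295) = 5047/10295 ≈ 0.49024)
-40830 - (E + u(-110, M))*(-17827 - 20369) = -40830 - (5047/10295 + (-85 - 19/3)/(-136 - 110))*(-17827 - 20369) = -40830 - (5047/10295 - 274/3/(-246))*(-38196) = -40830 - (5047/10295 - 1/246*(-274/3))*(-38196) = -40830 - (5047/10295 + 137/369)*(-38196) = -40830 - 3272758*(-38196)/3798855 = -40830 - 1*(-13889584952/422095) = -40830 + 13889584952/422095 = -3344553898/422095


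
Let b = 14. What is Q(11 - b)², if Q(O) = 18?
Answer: 324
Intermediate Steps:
Q(11 - b)² = 18² = 324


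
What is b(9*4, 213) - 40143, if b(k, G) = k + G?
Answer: -39894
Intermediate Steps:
b(k, G) = G + k
b(9*4, 213) - 40143 = (213 + 9*4) - 40143 = (213 + 36) - 40143 = 249 - 40143 = -39894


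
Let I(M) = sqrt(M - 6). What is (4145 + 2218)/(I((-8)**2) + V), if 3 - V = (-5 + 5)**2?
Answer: -2727/7 + 909*sqrt(58)/7 ≈ 599.39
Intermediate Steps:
V = 3 (V = 3 - (-5 + 5)**2 = 3 - 1*0**2 = 3 - 1*0 = 3 + 0 = 3)
I(M) = sqrt(-6 + M)
(4145 + 2218)/(I((-8)**2) + V) = (4145 + 2218)/(sqrt(-6 + (-8)**2) + 3) = 6363/(sqrt(-6 + 64) + 3) = 6363/(sqrt(58) + 3) = 6363/(3 + sqrt(58))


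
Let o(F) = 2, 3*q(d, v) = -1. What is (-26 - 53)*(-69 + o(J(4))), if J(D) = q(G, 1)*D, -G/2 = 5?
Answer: 5293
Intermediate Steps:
G = -10 (G = -2*5 = -10)
q(d, v) = -1/3 (q(d, v) = (1/3)*(-1) = -1/3)
J(D) = -D/3
(-26 - 53)*(-69 + o(J(4))) = (-26 - 53)*(-69 + 2) = -79*(-67) = 5293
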